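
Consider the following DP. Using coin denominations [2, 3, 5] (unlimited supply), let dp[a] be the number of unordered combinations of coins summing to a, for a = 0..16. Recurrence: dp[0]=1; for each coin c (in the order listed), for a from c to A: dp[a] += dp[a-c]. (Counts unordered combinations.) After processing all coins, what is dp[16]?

7

after  coin     0     1     2     3     4     5     6     7     8     9    10    11    12    13    14    15    16
          2     1     0     1     0     1     0     1     0     1     0     1     0     1     0     1     0     1
          3     1     0     1     1     1     1     2     1     2     2     2     2     3     2     3     3     3
          5     1     0     1     1     1     2     2     2     3     3     4     4     5     5     6     7     7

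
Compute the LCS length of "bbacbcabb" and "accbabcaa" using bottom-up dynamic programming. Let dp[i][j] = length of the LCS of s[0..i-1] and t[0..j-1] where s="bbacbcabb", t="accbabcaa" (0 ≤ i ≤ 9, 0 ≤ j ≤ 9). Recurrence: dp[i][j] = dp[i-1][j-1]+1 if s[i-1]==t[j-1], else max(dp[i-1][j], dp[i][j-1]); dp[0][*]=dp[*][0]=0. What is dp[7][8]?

   ''  a  c  c  b  a  b  c  a  a
''  0  0  0  0  0  0  0  0  0  0
 b  0  0  0  0  1  1  1  1  1  1
 b  0  0  0  0  1  1  2  2  2  2
 a  0  1  1  1  1  2  2  2  3  3
 c  0  1  2  2  2  2  2  3  3  3
 b  0  1  2  2  3  3  3  3  3  3
 c  0  1  2  3  3  3  3  4  4  4
 a  0  1  2  3  3  4  4  4  5  5
 b  0  1  2  3  4  4  5  5  5  5
 b  0  1  2  3  4  4  5  5  5  5

5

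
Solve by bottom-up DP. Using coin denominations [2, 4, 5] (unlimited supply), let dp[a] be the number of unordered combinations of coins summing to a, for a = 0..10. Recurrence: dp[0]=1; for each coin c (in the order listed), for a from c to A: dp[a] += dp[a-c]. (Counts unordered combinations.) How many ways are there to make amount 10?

after  coin     0     1     2     3     4     5     6     7     8     9    10
          2     1     0     1     0     1     0     1     0     1     0     1
          4     1     0     1     0     2     0     2     0     3     0     3
          5     1     0     1     0     2     1     2     1     3     2     4

4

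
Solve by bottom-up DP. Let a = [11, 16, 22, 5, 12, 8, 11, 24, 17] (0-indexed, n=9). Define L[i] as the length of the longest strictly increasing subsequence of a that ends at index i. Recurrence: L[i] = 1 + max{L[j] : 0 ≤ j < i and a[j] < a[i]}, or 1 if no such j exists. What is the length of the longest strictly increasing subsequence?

   i    0    1    2    3    4    5    6    7    8
a[i]   11   16   22    5   12    8   11   24   17
L[i]    1    2    3    1    2    2    3    4    4

4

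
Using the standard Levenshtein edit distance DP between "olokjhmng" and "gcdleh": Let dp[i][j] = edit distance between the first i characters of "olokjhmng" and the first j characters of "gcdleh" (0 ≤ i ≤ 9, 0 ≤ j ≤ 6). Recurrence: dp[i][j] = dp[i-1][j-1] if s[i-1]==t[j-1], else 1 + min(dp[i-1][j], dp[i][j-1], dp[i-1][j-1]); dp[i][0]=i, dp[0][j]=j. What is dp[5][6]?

6

   ''  g  c  d  l  e  h
''  0  1  2  3  4  5  6
 o  1  1  2  3  4  5  6
 l  2  2  2  3  3  4  5
 o  3  3  3  3  4  4  5
 k  4  4  4  4  4  5  5
 j  5  5  5  5  5  5  6
 h  6  6  6  6  6  6  5
 m  7  7  7  7  7  7  6
 n  8  8  8  8  8  8  7
 g  9  8  9  9  9  9  8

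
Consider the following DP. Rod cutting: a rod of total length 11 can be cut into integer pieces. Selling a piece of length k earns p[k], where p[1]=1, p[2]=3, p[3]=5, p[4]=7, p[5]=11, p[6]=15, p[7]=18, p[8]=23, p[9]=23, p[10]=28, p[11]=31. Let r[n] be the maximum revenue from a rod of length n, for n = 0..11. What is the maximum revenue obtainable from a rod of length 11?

31

   n    0    1    2    3    4    5    6    7    8    9   10   11
r[n]    0    1    3    5    7   11   15   18   23   24   28   31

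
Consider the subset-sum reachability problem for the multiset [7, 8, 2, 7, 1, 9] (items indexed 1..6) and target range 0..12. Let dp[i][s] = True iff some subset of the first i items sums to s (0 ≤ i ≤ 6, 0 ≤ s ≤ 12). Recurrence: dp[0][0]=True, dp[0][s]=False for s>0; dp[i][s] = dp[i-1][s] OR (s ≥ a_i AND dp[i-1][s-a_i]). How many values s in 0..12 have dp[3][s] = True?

6

i\s   0   1   2   3   4   5   6   7   8   9  10  11  12
  0   T   F   F   F   F   F   F   F   F   F   F   F   F
  1   T   F   F   F   F   F   F   T   F   F   F   F   F
  2   T   F   F   F   F   F   F   T   T   F   F   F   F
  3   T   F   T   F   F   F   F   T   T   T   T   F   F
  4   T   F   T   F   F   F   F   T   T   T   T   F   F
  5   T   T   T   T   F   F   F   T   T   T   T   T   F
  6   T   T   T   T   F   F   F   T   T   T   T   T   T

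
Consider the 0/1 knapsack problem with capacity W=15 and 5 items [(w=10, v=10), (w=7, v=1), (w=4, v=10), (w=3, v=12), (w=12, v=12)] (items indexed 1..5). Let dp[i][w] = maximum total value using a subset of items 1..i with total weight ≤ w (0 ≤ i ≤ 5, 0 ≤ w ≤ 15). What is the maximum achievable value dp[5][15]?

i\w   0   1   2   3   4   5   6   7   8   9  10  11  12  13  14  15
  0   0   0   0   0   0   0   0   0   0   0   0   0   0   0   0   0
  1   0   0   0   0   0   0   0   0   0   0  10  10  10  10  10  10
  2   0   0   0   0   0   0   0   1   1   1  10  10  10  10  10  10
  3   0   0   0   0  10  10  10  10  10  10  10  11  11  11  20  20
  4   0   0   0  12  12  12  12  22  22  22  22  22  22  22  23  23
  5   0   0   0  12  12  12  12  22  22  22  22  22  22  22  23  24

24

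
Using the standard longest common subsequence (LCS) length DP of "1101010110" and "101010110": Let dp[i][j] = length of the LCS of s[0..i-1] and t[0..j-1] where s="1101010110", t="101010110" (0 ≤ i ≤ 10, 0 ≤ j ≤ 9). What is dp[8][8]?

   ''  1  0  1  0  1  0  1  1  0
''  0  0  0  0  0  0  0  0  0  0
 1  0  1  1  1  1  1  1  1  1  1
 1  0  1  1  2  2  2  2  2  2  2
 0  0  1  2  2  3  3  3  3  3  3
 1  0  1  2  3  3  4  4  4  4  4
 0  0  1  2  3  4  4  5  5  5  5
 1  0  1  2  3  4  5  5  6  6  6
 0  0  1  2  3  4  5  6  6  6  7
 1  0  1  2  3  4  5  6  7  7  7
 1  0  1  2  3  4  5  6  7  8  8
 0  0  1  2  3  4  5  6  7  8  9

7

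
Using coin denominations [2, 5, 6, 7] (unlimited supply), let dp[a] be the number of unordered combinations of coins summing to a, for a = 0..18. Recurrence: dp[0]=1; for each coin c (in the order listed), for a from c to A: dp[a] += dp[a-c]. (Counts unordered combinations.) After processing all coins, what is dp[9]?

2

after  coin     0     1     2     3     4     5     6     7     8     9    10    11    12    13    14    15    16    17    18
          2     1     0     1     0     1     0     1     0     1     0     1     0     1     0     1     0     1     0     1
          5     1     0     1     0     1     1     1     1     1     1     2     1     2     1     2     2     2     2     2
          6     1     0     1     0     1     1     2     1     2     1     3     2     4     2     4     3     5     4     6
          7     1     0     1     0     1     1     2     2     2     2     3     3     5     4     6     5     7     7     9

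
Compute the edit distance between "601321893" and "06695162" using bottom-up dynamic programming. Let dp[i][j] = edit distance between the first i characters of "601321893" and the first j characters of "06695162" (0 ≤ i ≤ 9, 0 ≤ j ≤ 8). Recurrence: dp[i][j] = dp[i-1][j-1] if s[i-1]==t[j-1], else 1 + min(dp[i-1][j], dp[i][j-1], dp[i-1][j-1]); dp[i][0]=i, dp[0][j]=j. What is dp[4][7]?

   ''  0  6  6  9  5  1  6  2
''  0  1  2  3  4  5  6  7  8
 6  1  1  1  2  3  4  5  6  7
 0  2  1  2  2  3  4  5  6  7
 1  3  2  2  3  3  4  4  5  6
 3  4  3  3  3  4  4  5  5  6
 2  5  4  4  4  4  5  5  6  5
 1  6  5  5  5  5  5  5  6  6
 8  7  6  6  6  6  6  6  6  7
 9  8  7  7  7  6  7  7  7  7
 3  9  8  8  8  7  7  8  8  8

5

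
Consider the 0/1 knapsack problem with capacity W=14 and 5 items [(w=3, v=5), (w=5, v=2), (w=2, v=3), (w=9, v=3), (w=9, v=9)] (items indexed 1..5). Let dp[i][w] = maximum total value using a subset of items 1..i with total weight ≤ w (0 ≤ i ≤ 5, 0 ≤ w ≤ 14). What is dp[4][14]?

11

i\w   0   1   2   3   4   5   6   7   8   9  10  11  12  13  14
  0   0   0   0   0   0   0   0   0   0   0   0   0   0   0   0
  1   0   0   0   5   5   5   5   5   5   5   5   5   5   5   5
  2   0   0   0   5   5   5   5   5   7   7   7   7   7   7   7
  3   0   0   3   5   5   8   8   8   8   8  10  10  10  10  10
  4   0   0   3   5   5   8   8   8   8   8  10  10  10  10  11
  5   0   0   3   5   5   8   8   8   8   9  10  12  14  14  17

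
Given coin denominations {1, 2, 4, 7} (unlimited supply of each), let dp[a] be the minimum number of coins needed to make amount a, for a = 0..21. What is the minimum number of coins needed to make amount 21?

3

 a  0  1  2  3  4  5  6  7  8  9 10 11 12 13 14 15 16 17 18 19 20 21
dp  0  1  1  2  1  2  2  1  2  2  3  2  3  3  2  3  3  4  3  4  4  3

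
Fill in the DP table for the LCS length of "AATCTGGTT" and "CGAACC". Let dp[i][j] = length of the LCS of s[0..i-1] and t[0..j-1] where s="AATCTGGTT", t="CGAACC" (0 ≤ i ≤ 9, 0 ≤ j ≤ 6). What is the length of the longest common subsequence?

   ''  C  G  A  A  C  C
''  0  0  0  0  0  0  0
 A  0  0  0  1  1  1  1
 A  0  0  0  1  2  2  2
 T  0  0  0  1  2  2  2
 C  0  1  1  1  2  3  3
 T  0  1  1  1  2  3  3
 G  0  1  2  2  2  3  3
 G  0  1  2  2  2  3  3
 T  0  1  2  2  2  3  3
 T  0  1  2  2  2  3  3

3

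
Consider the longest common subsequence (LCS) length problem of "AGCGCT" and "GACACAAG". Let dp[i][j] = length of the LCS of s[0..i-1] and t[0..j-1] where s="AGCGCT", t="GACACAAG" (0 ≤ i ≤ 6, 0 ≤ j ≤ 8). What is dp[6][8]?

3

   ''  G  A  C  A  C  A  A  G
''  0  0  0  0  0  0  0  0  0
 A  0  0  1  1  1  1  1  1  1
 G  0  1  1  1  1  1  1  1  2
 C  0  1  1  2  2  2  2  2  2
 G  0  1  1  2  2  2  2  2  3
 C  0  1  1  2  2  3  3  3  3
 T  0  1  1  2  2  3  3  3  3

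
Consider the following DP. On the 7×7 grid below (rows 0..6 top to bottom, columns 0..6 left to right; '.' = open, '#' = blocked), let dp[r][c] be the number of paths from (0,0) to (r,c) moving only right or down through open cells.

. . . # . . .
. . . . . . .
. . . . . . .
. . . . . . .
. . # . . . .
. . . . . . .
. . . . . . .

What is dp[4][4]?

r\c   0   1   2   3   4   5   6
  0   1   1   1   0   0   0   0
  1   1   2   3   3   3   3   3
  2   1   3   6   9  12  15  18
  3   1   4  10  19  31  46  64
  4   1   5   0  19  50  96 160
  5   1   6   6  25  75 171 331
  6   1   7  13  38 113 284 615

50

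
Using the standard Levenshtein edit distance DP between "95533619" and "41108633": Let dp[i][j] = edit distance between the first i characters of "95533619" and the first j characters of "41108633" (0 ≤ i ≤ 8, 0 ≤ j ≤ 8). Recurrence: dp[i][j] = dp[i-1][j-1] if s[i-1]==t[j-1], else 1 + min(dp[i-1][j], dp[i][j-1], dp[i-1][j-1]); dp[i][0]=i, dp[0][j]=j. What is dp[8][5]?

   ''  4  1  1  0  8  6  3  3
''  0  1  2  3  4  5  6  7  8
 9  1  1  2  3  4  5  6  7  8
 5  2  2  2  3  4  5  6  7  8
 5  3  3  3  3  4  5  6  7  8
 3  4  4  4  4  4  5  6  6  7
 3  5  5  5  5  5  5  6  6  6
 6  6  6  6  6  6  6  5  6  7
 1  7  7  6  6  7  7  6  6  7
 9  8  8  7  7  7  8  7  7  7

8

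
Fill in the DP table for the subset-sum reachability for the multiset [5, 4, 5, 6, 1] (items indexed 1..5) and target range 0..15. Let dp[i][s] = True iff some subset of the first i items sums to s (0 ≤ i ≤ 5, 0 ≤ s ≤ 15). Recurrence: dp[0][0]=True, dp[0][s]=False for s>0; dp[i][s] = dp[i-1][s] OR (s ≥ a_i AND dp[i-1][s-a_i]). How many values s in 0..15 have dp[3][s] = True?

6

i\s   0   1   2   3   4   5   6   7   8   9  10  11  12  13  14  15
  0   T   F   F   F   F   F   F   F   F   F   F   F   F   F   F   F
  1   T   F   F   F   F   T   F   F   F   F   F   F   F   F   F   F
  2   T   F   F   F   T   T   F   F   F   T   F   F   F   F   F   F
  3   T   F   F   F   T   T   F   F   F   T   T   F   F   F   T   F
  4   T   F   F   F   T   T   T   F   F   T   T   T   F   F   T   T
  5   T   T   F   F   T   T   T   T   F   T   T   T   T   F   T   T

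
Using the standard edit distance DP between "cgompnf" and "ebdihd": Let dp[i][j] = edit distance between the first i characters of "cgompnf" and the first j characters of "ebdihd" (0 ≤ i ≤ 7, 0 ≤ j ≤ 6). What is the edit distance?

7

   ''  e  b  d  i  h  d
''  0  1  2  3  4  5  6
 c  1  1  2  3  4  5  6
 g  2  2  2  3  4  5  6
 o  3  3  3  3  4  5  6
 m  4  4  4  4  4  5  6
 p  5  5  5  5  5  5  6
 n  6  6  6  6  6  6  6
 f  7  7  7  7  7  7  7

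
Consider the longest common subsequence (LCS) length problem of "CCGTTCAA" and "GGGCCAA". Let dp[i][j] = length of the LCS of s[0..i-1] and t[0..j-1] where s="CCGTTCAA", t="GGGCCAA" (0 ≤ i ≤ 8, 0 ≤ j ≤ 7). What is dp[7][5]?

2

   ''  G  G  G  C  C  A  A
''  0  0  0  0  0  0  0  0
 C  0  0  0  0  1  1  1  1
 C  0  0  0  0  1  2  2  2
 G  0  1  1  1  1  2  2  2
 T  0  1  1  1  1  2  2  2
 T  0  1  1  1  1  2  2  2
 C  0  1  1  1  2  2  2  2
 A  0  1  1  1  2  2  3  3
 A  0  1  1  1  2  2  3  4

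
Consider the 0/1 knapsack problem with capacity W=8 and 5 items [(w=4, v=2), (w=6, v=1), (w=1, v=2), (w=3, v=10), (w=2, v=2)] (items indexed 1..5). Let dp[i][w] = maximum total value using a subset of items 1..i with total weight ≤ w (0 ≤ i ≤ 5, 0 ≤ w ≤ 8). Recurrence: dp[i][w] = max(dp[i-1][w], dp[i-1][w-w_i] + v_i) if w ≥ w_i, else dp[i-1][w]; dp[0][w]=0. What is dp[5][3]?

10

i\w   0   1   2   3   4   5   6   7   8
  0   0   0   0   0   0   0   0   0   0
  1   0   0   0   0   2   2   2   2   2
  2   0   0   0   0   2   2   2   2   2
  3   0   2   2   2   2   4   4   4   4
  4   0   2   2  10  12  12  12  12  14
  5   0   2   2  10  12  12  14  14  14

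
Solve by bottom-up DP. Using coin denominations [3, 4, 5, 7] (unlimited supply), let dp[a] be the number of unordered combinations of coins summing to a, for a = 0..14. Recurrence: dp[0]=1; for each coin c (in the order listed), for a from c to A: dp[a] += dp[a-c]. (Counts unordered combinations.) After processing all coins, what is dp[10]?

3

after  coin     0     1     2     3     4     5     6     7     8     9    10    11    12    13    14
          3     1     0     0     1     0     0     1     0     0     1     0     0     1     0     0
          4     1     0     0     1     1     0     1     1     1     1     1     1     2     1     1
          5     1     0     0     1     1     1     1     1     2     2     2     2     3     3     3
          7     1     0     0     1     1     1     1     2     2     2     3     3     4     4     5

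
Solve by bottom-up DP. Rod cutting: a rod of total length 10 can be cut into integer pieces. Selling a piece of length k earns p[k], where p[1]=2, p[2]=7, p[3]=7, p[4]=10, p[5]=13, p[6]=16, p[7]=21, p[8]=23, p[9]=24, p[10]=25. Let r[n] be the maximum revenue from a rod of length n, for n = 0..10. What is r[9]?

30

   n    0    1    2    3    4    5    6    7    8    9   10
r[n]    0    2    7    9   14   16   21   23   28   30   35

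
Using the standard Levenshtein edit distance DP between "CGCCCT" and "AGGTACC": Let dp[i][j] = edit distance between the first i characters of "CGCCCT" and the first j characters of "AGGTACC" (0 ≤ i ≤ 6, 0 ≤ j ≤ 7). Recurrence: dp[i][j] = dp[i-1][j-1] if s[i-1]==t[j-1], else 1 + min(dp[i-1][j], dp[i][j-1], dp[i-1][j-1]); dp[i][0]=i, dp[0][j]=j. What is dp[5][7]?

   ''  A  G  G  T  A  C  C
''  0  1  2  3  4  5  6  7
 C  1  1  2  3  4  5  5  6
 G  2  2  1  2  3  4  5  6
 C  3  3  2  2  3  4  4  5
 C  4  4  3  3  3  4  4  4
 C  5  5  4  4  4  4  4  4
 T  6  6  5  5  4  5  5  5

4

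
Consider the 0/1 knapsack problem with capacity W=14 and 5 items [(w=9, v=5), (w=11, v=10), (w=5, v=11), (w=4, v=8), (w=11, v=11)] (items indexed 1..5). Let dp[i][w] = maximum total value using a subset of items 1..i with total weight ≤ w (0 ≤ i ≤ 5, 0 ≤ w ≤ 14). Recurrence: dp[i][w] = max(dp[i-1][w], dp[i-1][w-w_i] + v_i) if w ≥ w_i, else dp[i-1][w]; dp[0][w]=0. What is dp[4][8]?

i\w   0   1   2   3   4   5   6   7   8   9  10  11  12  13  14
  0   0   0   0   0   0   0   0   0   0   0   0   0   0   0   0
  1   0   0   0   0   0   0   0   0   0   5   5   5   5   5   5
  2   0   0   0   0   0   0   0   0   0   5   5  10  10  10  10
  3   0   0   0   0   0  11  11  11  11  11  11  11  11  11  16
  4   0   0   0   0   8  11  11  11  11  19  19  19  19  19  19
  5   0   0   0   0   8  11  11  11  11  19  19  19  19  19  19

11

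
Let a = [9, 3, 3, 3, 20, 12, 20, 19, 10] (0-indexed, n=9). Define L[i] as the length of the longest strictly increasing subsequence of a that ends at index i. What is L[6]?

   i    0    1    2    3    4    5    6    7    8
a[i]    9    3    3    3   20   12   20   19   10
L[i]    1    1    1    1    2    2    3    3    2

3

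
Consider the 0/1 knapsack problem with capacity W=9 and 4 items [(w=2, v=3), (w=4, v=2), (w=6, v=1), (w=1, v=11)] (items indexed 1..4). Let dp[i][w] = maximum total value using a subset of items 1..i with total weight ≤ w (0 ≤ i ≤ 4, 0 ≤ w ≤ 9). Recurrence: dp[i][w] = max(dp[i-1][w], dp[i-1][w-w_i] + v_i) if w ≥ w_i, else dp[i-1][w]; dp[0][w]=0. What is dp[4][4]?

14

i\w   0   1   2   3   4   5   6   7   8   9
  0   0   0   0   0   0   0   0   0   0   0
  1   0   0   3   3   3   3   3   3   3   3
  2   0   0   3   3   3   3   5   5   5   5
  3   0   0   3   3   3   3   5   5   5   5
  4   0  11  11  14  14  14  14  16  16  16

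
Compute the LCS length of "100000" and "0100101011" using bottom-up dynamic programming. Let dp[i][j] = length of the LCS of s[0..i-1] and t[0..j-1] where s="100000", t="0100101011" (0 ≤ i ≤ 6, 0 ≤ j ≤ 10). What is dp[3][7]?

   ''  0  1  0  0  1  0  1  0  1  1
''  0  0  0  0  0  0  0  0  0  0  0
 1  0  0  1  1  1  1  1  1  1  1  1
 0  0  1  1  2  2  2  2  2  2  2  2
 0  0  1  1  2  3  3  3  3  3  3  3
 0  0  1  1  2  3  3  4  4  4  4  4
 0  0  1  1  2  3  3  4  4  5  5  5
 0  0  1  1  2  3  3  4  4  5  5  5

3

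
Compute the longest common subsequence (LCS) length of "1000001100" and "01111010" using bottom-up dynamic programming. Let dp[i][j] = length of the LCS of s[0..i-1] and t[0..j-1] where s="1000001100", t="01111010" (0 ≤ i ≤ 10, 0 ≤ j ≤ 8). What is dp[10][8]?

   ''  0  1  1  1  1  0  1  0
''  0  0  0  0  0  0  0  0  0
 1  0  0  1  1  1  1  1  1  1
 0  0  1  1  1  1  1  2  2  2
 0  0  1  1  1  1  1  2  2  3
 0  0  1  1  1  1  1  2  2  3
 0  0  1  1  1  1  1  2  2  3
 0  0  1  1  1  1  1  2  2  3
 1  0  1  2  2  2  2  2  3  3
 1  0  1  2  3  3  3  3  3  3
 0  0  1  2  3  3  3  4  4  4
 0  0  1  2  3  3  3  4  4  5

5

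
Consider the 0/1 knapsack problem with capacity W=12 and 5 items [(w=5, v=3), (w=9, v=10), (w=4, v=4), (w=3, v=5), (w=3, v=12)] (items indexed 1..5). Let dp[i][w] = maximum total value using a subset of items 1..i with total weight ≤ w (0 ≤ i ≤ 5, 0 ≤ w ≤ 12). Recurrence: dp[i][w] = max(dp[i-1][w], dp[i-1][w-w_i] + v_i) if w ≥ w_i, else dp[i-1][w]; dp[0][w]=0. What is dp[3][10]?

10

i\w   0   1   2   3   4   5   6   7   8   9  10  11  12
  0   0   0   0   0   0   0   0   0   0   0   0   0   0
  1   0   0   0   0   0   3   3   3   3   3   3   3   3
  2   0   0   0   0   0   3   3   3   3  10  10  10  10
  3   0   0   0   0   4   4   4   4   4  10  10  10  10
  4   0   0   0   5   5   5   5   9   9  10  10  10  15
  5   0   0   0  12  12  12  17  17  17  17  21  21  22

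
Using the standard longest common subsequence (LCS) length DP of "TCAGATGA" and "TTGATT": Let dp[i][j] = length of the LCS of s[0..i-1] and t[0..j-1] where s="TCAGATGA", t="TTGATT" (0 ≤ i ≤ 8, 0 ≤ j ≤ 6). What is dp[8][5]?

4

   ''  T  T  G  A  T  T
''  0  0  0  0  0  0  0
 T  0  1  1  1  1  1  1
 C  0  1  1  1  1  1  1
 A  0  1  1  1  2  2  2
 G  0  1  1  2  2  2  2
 A  0  1  1  2  3  3  3
 T  0  1  2  2  3  4  4
 G  0  1  2  3  3  4  4
 A  0  1  2  3  4  4  4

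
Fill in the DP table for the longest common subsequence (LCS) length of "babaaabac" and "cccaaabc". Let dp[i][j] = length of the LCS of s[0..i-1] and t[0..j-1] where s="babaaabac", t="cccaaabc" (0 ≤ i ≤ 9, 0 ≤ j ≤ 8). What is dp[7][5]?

   ''  c  c  c  a  a  a  b  c
''  0  0  0  0  0  0  0  0  0
 b  0  0  0  0  0  0  0  1  1
 a  0  0  0  0  1  1  1  1  1
 b  0  0  0  0  1  1  1  2  2
 a  0  0  0  0  1  2  2  2  2
 a  0  0  0  0  1  2  3  3  3
 a  0  0  0  0  1  2  3  3  3
 b  0  0  0  0  1  2  3  4  4
 a  0  0  0  0  1  2  3  4  4
 c  0  1  1  1  1  2  3  4  5

2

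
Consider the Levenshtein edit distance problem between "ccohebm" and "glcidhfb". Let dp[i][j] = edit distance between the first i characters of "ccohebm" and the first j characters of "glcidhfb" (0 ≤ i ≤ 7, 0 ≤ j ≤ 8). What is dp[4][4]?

   ''  g  l  c  i  d  h  f  b
''  0  1  2  3  4  5  6  7  8
 c  1  1  2  2  3  4  5  6  7
 c  2  2  2  2  3  4  5  6  7
 o  3  3  3  3  3  4  5  6  7
 h  4  4  4  4  4  4  4  5  6
 e  5  5  5  5  5  5  5  5  6
 b  6  6  6  6  6  6  6  6  5
 m  7  7  7  7  7  7  7  7  6

4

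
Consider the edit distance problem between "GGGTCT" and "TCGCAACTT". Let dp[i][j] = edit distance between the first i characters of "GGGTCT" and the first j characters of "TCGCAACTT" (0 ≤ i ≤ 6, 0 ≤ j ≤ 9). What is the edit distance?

   ''  T  C  G  C  A  A  C  T  T
''  0  1  2  3  4  5  6  7  8  9
 G  1  1  2  2  3  4  5  6  7  8
 G  2  2  2  2  3  4  5  6  7  8
 G  3  3  3  2  3  4  5  6  7  8
 T  4  3  4  3  3  4  5  6  6  7
 C  5  4  3  4  3  4  5  5  6  7
 T  6  5  4  4  4  4  5  6  5  6

6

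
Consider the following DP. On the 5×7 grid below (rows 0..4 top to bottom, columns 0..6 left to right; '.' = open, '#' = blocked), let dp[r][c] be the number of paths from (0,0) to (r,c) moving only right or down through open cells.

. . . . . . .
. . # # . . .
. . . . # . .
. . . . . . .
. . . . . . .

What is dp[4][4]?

32

r\c   0   1   2   3   4   5   6
  0   1   1   1   1   1   1   1
  1   1   2   0   0   1   2   3
  2   1   3   3   3   0   2   5
  3   1   4   7  10  10  12  17
  4   1   5  12  22  32  44  61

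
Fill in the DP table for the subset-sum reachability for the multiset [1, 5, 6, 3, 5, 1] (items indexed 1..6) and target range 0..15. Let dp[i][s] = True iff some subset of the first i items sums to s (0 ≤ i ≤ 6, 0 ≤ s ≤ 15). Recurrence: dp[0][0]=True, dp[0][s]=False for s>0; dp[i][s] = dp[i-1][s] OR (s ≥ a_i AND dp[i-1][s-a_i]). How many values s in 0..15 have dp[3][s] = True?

7

i\s   0   1   2   3   4   5   6   7   8   9  10  11  12  13  14  15
  0   T   F   F   F   F   F   F   F   F   F   F   F   F   F   F   F
  1   T   T   F   F   F   F   F   F   F   F   F   F   F   F   F   F
  2   T   T   F   F   F   T   T   F   F   F   F   F   F   F   F   F
  3   T   T   F   F   F   T   T   T   F   F   F   T   T   F   F   F
  4   T   T   F   T   T   T   T   T   T   T   T   T   T   F   T   T
  5   T   T   F   T   T   T   T   T   T   T   T   T   T   T   T   T
  6   T   T   T   T   T   T   T   T   T   T   T   T   T   T   T   T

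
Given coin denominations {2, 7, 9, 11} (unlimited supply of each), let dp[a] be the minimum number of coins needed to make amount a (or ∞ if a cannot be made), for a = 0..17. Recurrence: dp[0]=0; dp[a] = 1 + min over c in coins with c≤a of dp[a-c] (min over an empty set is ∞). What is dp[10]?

5

 a  0  1  2  3  4  5  6  7  8  9 10 11 12 13 14 15 16 17
dp  0  -  1  -  2  -  3  1  4  1  5  1  6  2  2  3  2  4
(- denotes ∞ / unreachable)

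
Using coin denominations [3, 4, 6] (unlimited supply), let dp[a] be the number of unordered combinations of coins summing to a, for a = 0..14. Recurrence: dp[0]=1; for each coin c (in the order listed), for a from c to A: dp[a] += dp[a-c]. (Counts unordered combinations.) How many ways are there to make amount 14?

2

after  coin     0     1     2     3     4     5     6     7     8     9    10    11    12    13    14
          3     1     0     0     1     0     0     1     0     0     1     0     0     1     0     0
          4     1     0     0     1     1     0     1     1     1     1     1     1     2     1     1
          6     1     0     0     1     1     0     2     1     1     2     2     1     4     2     2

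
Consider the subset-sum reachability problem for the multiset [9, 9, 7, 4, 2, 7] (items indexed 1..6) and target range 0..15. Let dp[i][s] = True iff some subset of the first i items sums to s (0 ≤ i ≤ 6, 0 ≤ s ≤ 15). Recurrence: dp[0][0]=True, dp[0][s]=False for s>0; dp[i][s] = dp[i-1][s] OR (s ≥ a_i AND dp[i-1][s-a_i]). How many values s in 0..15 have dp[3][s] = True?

3

i\s   0   1   2   3   4   5   6   7   8   9  10  11  12  13  14  15
  0   T   F   F   F   F   F   F   F   F   F   F   F   F   F   F   F
  1   T   F   F   F   F   F   F   F   F   T   F   F   F   F   F   F
  2   T   F   F   F   F   F   F   F   F   T   F   F   F   F   F   F
  3   T   F   F   F   F   F   F   T   F   T   F   F   F   F   F   F
  4   T   F   F   F   T   F   F   T   F   T   F   T   F   T   F   F
  5   T   F   T   F   T   F   T   T   F   T   F   T   F   T   F   T
  6   T   F   T   F   T   F   T   T   F   T   F   T   F   T   T   T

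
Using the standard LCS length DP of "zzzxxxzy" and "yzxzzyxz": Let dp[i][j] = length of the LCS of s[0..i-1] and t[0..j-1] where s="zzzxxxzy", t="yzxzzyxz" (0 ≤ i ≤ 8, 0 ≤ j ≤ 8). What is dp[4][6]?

3

   ''  y  z  x  z  z  y  x  z
''  0  0  0  0  0  0  0  0  0
 z  0  0  1  1  1  1  1  1  1
 z  0  0  1  1  2  2  2  2  2
 z  0  0  1  1  2  3  3  3  3
 x  0  0  1  2  2  3  3  4  4
 x  0  0  1  2  2  3  3  4  4
 x  0  0  1  2  2  3  3  4  4
 z  0  0  1  2  3  3  3  4  5
 y  0  1  1  2  3  3  4  4  5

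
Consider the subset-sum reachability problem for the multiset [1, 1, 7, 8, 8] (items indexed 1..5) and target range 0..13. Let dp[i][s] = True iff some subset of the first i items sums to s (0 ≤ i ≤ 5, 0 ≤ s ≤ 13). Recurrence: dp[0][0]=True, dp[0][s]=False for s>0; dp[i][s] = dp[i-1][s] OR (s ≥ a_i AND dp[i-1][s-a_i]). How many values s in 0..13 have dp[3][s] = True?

6

i\s   0   1   2   3   4   5   6   7   8   9  10  11  12  13
  0   T   F   F   F   F   F   F   F   F   F   F   F   F   F
  1   T   T   F   F   F   F   F   F   F   F   F   F   F   F
  2   T   T   T   F   F   F   F   F   F   F   F   F   F   F
  3   T   T   T   F   F   F   F   T   T   T   F   F   F   F
  4   T   T   T   F   F   F   F   T   T   T   T   F   F   F
  5   T   T   T   F   F   F   F   T   T   T   T   F   F   F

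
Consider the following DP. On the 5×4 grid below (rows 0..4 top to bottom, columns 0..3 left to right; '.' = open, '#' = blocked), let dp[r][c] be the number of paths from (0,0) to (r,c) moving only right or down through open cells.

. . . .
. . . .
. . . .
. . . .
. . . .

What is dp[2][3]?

10

r\c   0   1   2   3
  0   1   1   1   1
  1   1   2   3   4
  2   1   3   6  10
  3   1   4  10  20
  4   1   5  15  35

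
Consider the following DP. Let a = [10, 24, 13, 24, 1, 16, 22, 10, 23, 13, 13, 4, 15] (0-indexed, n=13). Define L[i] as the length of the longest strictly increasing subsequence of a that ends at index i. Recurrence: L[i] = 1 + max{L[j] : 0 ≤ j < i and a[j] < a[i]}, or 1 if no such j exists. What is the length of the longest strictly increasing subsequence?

   i    0    1    2    3    4    5    6    7    8    9   10   11   12
a[i]   10   24   13   24    1   16   22   10   23   13   13    4   15
L[i]    1    2    2    3    1    3    4    2    5    3    3    2    4

5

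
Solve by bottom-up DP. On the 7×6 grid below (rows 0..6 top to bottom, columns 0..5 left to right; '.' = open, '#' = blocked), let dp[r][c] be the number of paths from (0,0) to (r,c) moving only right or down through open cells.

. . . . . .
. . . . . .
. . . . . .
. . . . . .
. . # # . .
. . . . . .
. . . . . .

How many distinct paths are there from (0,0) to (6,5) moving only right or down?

192

r\c   0   1   2   3   4   5
  0   1   1   1   1   1   1
  1   1   2   3   4   5   6
  2   1   3   6  10  15  21
  3   1   4  10  20  35  56
  4   1   5   0   0  35  91
  5   1   6   6   6  41 132
  6   1   7  13  19  60 192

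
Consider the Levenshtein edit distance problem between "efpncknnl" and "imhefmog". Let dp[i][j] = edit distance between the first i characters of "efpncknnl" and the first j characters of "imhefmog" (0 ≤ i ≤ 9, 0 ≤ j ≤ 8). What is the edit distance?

   ''  i  m  h  e  f  m  o  g
''  0  1  2  3  4  5  6  7  8
 e  1  1  2  3  3  4  5  6  7
 f  2  2  2  3  4  3  4  5  6
 p  3  3  3  3  4  4  4  5  6
 n  4  4  4  4  4  5  5  5  6
 c  5  5  5  5  5  5  6  6  6
 k  6  6  6  6  6  6  6  7  7
 n  7  7  7  7  7  7  7  7  8
 n  8  8  8  8  8  8  8  8  8
 l  9  9  9  9  9  9  9  9  9

9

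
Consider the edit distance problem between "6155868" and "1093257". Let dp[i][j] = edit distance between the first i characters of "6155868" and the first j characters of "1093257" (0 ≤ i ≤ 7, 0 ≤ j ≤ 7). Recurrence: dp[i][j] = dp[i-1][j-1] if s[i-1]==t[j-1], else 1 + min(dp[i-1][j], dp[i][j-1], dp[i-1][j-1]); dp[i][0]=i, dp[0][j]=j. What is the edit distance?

7

   ''  1  0  9  3  2  5  7
''  0  1  2  3  4  5  6  7
 6  1  1  2  3  4  5  6  7
 1  2  1  2  3  4  5  6  7
 5  3  2  2  3  4  5  5  6
 5  4  3  3  3  4  5  5  6
 8  5  4  4  4  4  5  6  6
 6  6  5  5  5  5  5  6  7
 8  7  6  6  6  6  6  6  7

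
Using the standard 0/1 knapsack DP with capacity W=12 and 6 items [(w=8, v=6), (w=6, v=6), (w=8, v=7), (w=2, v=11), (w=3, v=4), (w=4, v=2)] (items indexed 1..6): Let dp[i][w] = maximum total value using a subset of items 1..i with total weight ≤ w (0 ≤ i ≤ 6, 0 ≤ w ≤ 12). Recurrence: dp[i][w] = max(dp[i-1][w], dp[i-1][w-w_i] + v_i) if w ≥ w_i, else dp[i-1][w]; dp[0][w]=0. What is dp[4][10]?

i\w   0   1   2   3   4   5   6   7   8   9  10  11  12
  0   0   0   0   0   0   0   0   0   0   0   0   0   0
  1   0   0   0   0   0   0   0   0   6   6   6   6   6
  2   0   0   0   0   0   0   6   6   6   6   6   6   6
  3   0   0   0   0   0   0   6   6   7   7   7   7   7
  4   0   0  11  11  11  11  11  11  17  17  18  18  18
  5   0   0  11  11  11  15  15  15  17  17  18  21  21
  6   0   0  11  11  11  15  15  15  17  17  18  21  21

18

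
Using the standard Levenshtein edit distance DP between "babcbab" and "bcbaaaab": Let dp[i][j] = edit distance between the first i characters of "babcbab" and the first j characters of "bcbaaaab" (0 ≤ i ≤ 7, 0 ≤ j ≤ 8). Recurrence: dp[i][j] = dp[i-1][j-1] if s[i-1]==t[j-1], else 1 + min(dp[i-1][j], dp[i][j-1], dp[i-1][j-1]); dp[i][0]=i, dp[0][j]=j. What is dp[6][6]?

3

   ''  b  c  b  a  a  a  a  b
''  0  1  2  3  4  5  6  7  8
 b  1  0  1  2  3  4  5  6  7
 a  2  1  1  2  2  3  4  5  6
 b  3  2  2  1  2  3  4  5  5
 c  4  3  2  2  2  3  4  5  6
 b  5  4  3  2  3  3  4  5  5
 a  6  5  4  3  2  3  3  4  5
 b  7  6  5  4  3  3  4  4  4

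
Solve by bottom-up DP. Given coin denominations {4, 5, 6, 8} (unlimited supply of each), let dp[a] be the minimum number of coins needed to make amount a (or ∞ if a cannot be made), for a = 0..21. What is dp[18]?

 a  0  1  2  3  4  5  6  7  8  9 10 11 12 13 14 15 16 17 18 19 20 21
dp  0  -  -  -  1  1  1  -  1  2  2  2  2  2  2  3  2  3  3  3  3  3
(- denotes ∞ / unreachable)

3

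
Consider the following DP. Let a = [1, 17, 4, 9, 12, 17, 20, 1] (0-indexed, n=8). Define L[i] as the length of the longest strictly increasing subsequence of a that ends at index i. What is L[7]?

   i    0    1    2    3    4    5    6    7
a[i]    1   17    4    9   12   17   20    1
L[i]    1    2    2    3    4    5    6    1

1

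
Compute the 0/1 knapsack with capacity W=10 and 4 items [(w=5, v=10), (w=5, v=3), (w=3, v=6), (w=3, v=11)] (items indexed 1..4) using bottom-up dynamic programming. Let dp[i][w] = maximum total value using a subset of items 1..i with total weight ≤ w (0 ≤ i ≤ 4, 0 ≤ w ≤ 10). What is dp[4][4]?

11

i\w   0   1   2   3   4   5   6   7   8   9  10
  0   0   0   0   0   0   0   0   0   0   0   0
  1   0   0   0   0   0  10  10  10  10  10  10
  2   0   0   0   0   0  10  10  10  10  10  13
  3   0   0   0   6   6  10  10  10  16  16  16
  4   0   0   0  11  11  11  17  17  21  21  21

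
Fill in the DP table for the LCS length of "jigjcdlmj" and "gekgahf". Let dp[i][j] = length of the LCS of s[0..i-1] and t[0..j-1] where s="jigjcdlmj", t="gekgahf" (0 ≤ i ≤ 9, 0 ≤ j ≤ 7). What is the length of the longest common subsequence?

   ''  g  e  k  g  a  h  f
''  0  0  0  0  0  0  0  0
 j  0  0  0  0  0  0  0  0
 i  0  0  0  0  0  0  0  0
 g  0  1  1  1  1  1  1  1
 j  0  1  1  1  1  1  1  1
 c  0  1  1  1  1  1  1  1
 d  0  1  1  1  1  1  1  1
 l  0  1  1  1  1  1  1  1
 m  0  1  1  1  1  1  1  1
 j  0  1  1  1  1  1  1  1

1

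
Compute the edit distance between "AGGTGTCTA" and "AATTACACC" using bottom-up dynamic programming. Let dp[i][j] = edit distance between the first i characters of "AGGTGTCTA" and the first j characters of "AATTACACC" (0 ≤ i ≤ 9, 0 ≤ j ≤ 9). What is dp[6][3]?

   ''  A  A  T  T  A  C  A  C  C
''  0  1  2  3  4  5  6  7  8  9
 A  1  0  1  2  3  4  5  6  7  8
 G  2  1  1  2  3  4  5  6  7  8
 G  3  2  2  2  3  4  5  6  7  8
 T  4  3  3  2  2  3  4  5  6  7
 G  5  4  4  3  3  3  4  5  6  7
 T  6  5  5  4  3  4  4  5  6  7
 C  7  6  6  5  4  4  4  5  5  6
 T  8  7  7  6  5  5  5  5  6  6
 A  9  8  7  7  6  5  6  5  6  7

4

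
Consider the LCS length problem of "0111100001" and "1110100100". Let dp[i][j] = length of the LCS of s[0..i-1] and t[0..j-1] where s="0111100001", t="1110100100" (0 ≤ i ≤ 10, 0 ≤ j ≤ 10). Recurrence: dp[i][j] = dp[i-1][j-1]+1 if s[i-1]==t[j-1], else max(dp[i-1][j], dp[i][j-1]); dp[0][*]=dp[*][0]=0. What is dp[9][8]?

6

   ''  1  1  1  0  1  0  0  1  0  0
''  0  0  0  0  0  0  0  0  0  0  0
 0  0  0  0  0  1  1  1  1  1  1  1
 1  0  1  1  1  1  2  2  2  2  2  2
 1  0  1  2  2  2  2  2  2  3  3  3
 1  0  1  2  3  3  3  3  3  3  3  3
 1  0  1  2  3  3  4  4  4  4  4  4
 0  0  1  2  3  4  4  5  5  5  5  5
 0  0  1  2  3  4  4  5  6  6  6  6
 0  0  1  2  3  4  4  5  6  6  7  7
 0  0  1  2  3  4  4  5  6  6  7  8
 1  0  1  2  3  4  5  5  6  7  7  8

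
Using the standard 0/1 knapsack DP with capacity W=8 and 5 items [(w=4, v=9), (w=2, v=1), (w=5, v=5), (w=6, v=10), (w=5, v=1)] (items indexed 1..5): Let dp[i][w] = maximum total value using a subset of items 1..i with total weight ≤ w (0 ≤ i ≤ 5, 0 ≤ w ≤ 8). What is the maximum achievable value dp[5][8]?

11

i\w   0   1   2   3   4   5   6   7   8
  0   0   0   0   0   0   0   0   0   0
  1   0   0   0   0   9   9   9   9   9
  2   0   0   1   1   9   9  10  10  10
  3   0   0   1   1   9   9  10  10  10
  4   0   0   1   1   9   9  10  10  11
  5   0   0   1   1   9   9  10  10  11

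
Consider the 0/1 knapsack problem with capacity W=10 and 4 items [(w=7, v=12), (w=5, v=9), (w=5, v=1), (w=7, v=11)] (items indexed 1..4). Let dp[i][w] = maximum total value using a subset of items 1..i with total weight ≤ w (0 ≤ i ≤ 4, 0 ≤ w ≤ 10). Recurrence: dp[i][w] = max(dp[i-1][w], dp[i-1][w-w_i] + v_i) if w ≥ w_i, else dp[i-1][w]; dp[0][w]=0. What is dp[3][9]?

i\w   0   1   2   3   4   5   6   7   8   9  10
  0   0   0   0   0   0   0   0   0   0   0   0
  1   0   0   0   0   0   0   0  12  12  12  12
  2   0   0   0   0   0   9   9  12  12  12  12
  3   0   0   0   0   0   9   9  12  12  12  12
  4   0   0   0   0   0   9   9  12  12  12  12

12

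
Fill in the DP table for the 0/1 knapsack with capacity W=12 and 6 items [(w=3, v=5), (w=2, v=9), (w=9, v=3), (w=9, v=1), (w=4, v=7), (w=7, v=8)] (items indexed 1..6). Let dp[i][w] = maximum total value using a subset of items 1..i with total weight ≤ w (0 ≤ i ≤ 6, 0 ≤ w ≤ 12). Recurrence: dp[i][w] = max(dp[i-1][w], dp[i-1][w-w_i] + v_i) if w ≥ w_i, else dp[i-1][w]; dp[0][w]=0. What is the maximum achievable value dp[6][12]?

22

i\w   0   1   2   3   4   5   6   7   8   9  10  11  12
  0   0   0   0   0   0   0   0   0   0   0   0   0   0
  1   0   0   0   5   5   5   5   5   5   5   5   5   5
  2   0   0   9   9   9  14  14  14  14  14  14  14  14
  3   0   0   9   9   9  14  14  14  14  14  14  14  14
  4   0   0   9   9   9  14  14  14  14  14  14  14  14
  5   0   0   9   9   9  14  16  16  16  21  21  21  21
  6   0   0   9   9   9  14  16  16  16  21  21  21  22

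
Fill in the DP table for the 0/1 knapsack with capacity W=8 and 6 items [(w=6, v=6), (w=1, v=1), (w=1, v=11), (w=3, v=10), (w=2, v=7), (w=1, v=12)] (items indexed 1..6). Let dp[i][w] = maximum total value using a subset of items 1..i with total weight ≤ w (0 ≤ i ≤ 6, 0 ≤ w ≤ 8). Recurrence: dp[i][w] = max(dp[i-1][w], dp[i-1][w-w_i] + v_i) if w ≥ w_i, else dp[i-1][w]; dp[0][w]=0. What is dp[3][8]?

i\w   0   1   2   3   4   5   6   7   8
  0   0   0   0   0   0   0   0   0   0
  1   0   0   0   0   0   0   6   6   6
  2   0   1   1   1   1   1   6   7   7
  3   0  11  12  12  12  12  12  17  18
  4   0  11  12  12  21  22  22  22  22
  5   0  11  12  18  21  22  28  29  29
  6   0  12  23  24  30  33  34  40  41

18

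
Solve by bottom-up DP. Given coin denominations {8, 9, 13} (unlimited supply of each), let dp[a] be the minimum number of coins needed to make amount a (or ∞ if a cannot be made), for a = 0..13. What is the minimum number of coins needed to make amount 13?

 a  0  1  2  3  4  5  6  7  8  9 10 11 12 13
dp  0  -  -  -  -  -  -  -  1  1  -  -  -  1
(- denotes ∞ / unreachable)

1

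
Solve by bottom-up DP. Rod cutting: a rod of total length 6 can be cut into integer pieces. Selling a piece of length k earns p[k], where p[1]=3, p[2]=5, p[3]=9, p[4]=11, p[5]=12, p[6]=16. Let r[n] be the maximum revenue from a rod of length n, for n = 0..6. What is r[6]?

18

   n    0    1    2    3    4    5    6
r[n]    0    3    6    9   12   15   18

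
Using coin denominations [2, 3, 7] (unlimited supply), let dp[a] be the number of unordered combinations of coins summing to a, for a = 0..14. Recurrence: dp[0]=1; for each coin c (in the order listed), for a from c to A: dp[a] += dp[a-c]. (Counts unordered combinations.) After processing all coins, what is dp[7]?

after  coin     0     1     2     3     4     5     6     7     8     9    10    11    12    13    14
          2     1     0     1     0     1     0     1     0     1     0     1     0     1     0     1
          3     1     0     1     1     1     1     2     1     2     2     2     2     3     2     3
          7     1     0     1     1     1     1     2     2     2     3     3     3     4     4     5

2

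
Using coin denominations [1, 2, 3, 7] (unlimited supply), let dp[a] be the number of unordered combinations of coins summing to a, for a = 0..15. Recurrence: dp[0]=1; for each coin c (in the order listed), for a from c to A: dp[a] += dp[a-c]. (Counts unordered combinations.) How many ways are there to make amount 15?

38

after  coin     0     1     2     3     4     5     6     7     8     9    10    11    12    13    14    15
          1     1     1     1     1     1     1     1     1     1     1     1     1     1     1     1     1
          2     1     1     2     2     3     3     4     4     5     5     6     6     7     7     8     8
          3     1     1     2     3     4     5     7     8    10    12    14    16    19    21    24    27
          7     1     1     2     3     4     5     7     9    11    14    17    20    24    28    33    38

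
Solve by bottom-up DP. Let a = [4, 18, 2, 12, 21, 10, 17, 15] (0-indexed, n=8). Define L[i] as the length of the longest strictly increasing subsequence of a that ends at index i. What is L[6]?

3

   i    0    1    2    3    4    5    6    7
a[i]    4   18    2   12   21   10   17   15
L[i]    1    2    1    2    3    2    3    3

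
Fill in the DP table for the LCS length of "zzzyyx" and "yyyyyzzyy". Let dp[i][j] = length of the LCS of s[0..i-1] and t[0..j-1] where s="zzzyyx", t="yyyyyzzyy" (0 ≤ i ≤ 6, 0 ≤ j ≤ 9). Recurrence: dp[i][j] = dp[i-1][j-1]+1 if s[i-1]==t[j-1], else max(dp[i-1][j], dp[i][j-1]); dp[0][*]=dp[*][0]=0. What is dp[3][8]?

   ''  y  y  y  y  y  z  z  y  y
''  0  0  0  0  0  0  0  0  0  0
 z  0  0  0  0  0  0  1  1  1  1
 z  0  0  0  0  0  0  1  2  2  2
 z  0  0  0  0  0  0  1  2  2  2
 y  0  1  1  1  1  1  1  2  3  3
 y  0  1  2  2  2  2  2  2  3  4
 x  0  1  2  2  2  2  2  2  3  4

2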